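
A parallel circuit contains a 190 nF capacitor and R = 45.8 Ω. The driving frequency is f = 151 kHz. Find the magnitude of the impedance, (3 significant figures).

ω = 2πf = 948800 rad/s
X_C = 1/(ωC) = 5.55 Ω
Parallel: admittances add. Y = 1/R + jωC
Y = (0.0218 + j0.180) S
|Y| = 0.182 S → |Z| = 1/|Y| = 5.51 Ω, ∠Z = −∠Y = -83.1°

5.51 Ω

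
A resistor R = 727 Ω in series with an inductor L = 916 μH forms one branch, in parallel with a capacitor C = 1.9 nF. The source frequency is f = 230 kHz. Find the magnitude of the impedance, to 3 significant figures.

ω = 2πf = 1.445e+06 rad/s
X_L = ωL = 1320 Ω
X_C = 1/(ωC) = 364 Ω
Branch 1 (R+jX_L): Z₁ = 727 + j1320 Ω, |Z₁| = 1510 Ω
Branch 2 (−jX_C): Z₂ = −j364 Ω
Parallel: Z = Z₁Z₂/(Z₁+Z₂), |Z| = 457 Ω, ∠Z = -81.6°

457 Ω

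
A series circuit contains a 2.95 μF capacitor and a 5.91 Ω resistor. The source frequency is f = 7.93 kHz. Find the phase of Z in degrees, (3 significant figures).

ω = 2πf = 49830 rad/s
X_C = 1/(ωC) = 6.80 Ω
Z = 5.91 − j6.80 Ω
|Z| = √(5.91² + 6.80²) = 9.01 Ω
∠Z = arctan(-6.80/5.91) = -49.0°

-49.0°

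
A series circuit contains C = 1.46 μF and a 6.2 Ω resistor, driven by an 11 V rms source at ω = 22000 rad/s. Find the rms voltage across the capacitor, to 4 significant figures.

X_C = 1/(ωC) = 31.13 Ω
Z = 6.200 − j31.13 Ω
|Z| = √(6.200² + 31.13²) = 31.74 Ω
I = V/|Z| = 346.5 mA
V_C = I·|Z_C| = 0.3465 × 31.13 = 10.79 V

10.79 V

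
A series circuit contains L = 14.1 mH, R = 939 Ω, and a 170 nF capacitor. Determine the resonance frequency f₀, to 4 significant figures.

3.251 kHz

ω₀ = 1/√(LC) = 1/√(0.0141 × 1.7e-07) = 20430 rad/s
f₀ = ω₀/(2π) = 3.251 kHz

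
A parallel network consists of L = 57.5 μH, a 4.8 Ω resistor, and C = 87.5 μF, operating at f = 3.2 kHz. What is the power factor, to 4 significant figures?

0.2269

ω = 2πf = 20110 rad/s
X_L = ωL = 1.156 Ω
X_C = 1/(ωC) = 0.5684 Ω
Parallel: admittances add. Y = 1/R + 1/(jωL) + jωC
Y = (0.2083 + j0.8943) S
|Y| = 0.9183 S → |Z| = 1/|Y| = 1.089 Ω, ∠Z = −∠Y = -76.89°
cos φ = cos(-76.89°) = 0.2269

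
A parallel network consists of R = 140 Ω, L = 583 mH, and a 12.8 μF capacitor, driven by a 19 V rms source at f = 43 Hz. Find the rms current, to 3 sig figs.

146 mA

ω = 2πf = 270.2 rad/s
X_L = ωL = 158 Ω
X_C = 1/(ωC) = 289 Ω
Parallel: admittances add. Y = 1/R + 1/(jωL) + jωC
Y = (0.00714 − j0.00289) S
|Y| = 0.00771 S → |Z| = 1/|Y| = 130 Ω, ∠Z = −∠Y = 22.0°
I = V/|Z| = 19/130 = 146 mA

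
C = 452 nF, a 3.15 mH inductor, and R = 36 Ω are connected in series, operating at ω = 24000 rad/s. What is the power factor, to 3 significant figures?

0.908

X_L = ωL = 75.6 Ω
X_C = 1/(ωC) = 92.2 Ω
Net reactance X = X_L − X_C = -16.6 Ω
Z = 36.0 − j16.6 Ω
|Z| = √(36.0² + 16.6²) = 39.6 Ω
∠Z = arctan(-16.6/36.0) = -24.7°
cos φ = cos(-24.7°) = 0.908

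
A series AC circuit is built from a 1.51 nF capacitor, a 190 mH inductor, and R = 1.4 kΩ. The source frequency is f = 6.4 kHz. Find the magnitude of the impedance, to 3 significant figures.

8940 Ω

ω = 2πf = 40210 rad/s
X_L = ωL = 7640 Ω
X_C = 1/(ωC) = 16500 Ω
Net reactance X = X_L − X_C = -8830 Ω
Z = 1400 − j8830 Ω
|Z| = √(1400² + 8830²) = 8940 Ω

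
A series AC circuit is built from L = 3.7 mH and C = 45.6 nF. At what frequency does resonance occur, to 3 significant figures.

12.3 kHz

ω₀ = 1/√(LC) = 1/√(0.0037 × 4.56e-08) = 76990 rad/s
f₀ = ω₀/(2π) = 12.3 kHz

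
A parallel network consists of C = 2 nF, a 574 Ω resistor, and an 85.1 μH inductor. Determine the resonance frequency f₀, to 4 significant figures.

385.8 kHz

ω₀ = 1/√(LC) = 1/√(8.51e-05 × 2e-09) = 2.424e+06 rad/s
f₀ = ω₀/(2π) = 385.8 kHz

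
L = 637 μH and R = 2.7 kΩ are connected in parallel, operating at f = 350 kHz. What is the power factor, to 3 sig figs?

0.461

ω = 2πf = 2.199e+06 rad/s
X_L = ωL = 1400 Ω
Parallel: admittances add. Y = 1/R + 1/(jωL)
Y = (0.000370 − j0.000714) S
|Y| = 0.000804 S → |Z| = 1/|Y| = 1240 Ω, ∠Z = −∠Y = 62.6°
cos φ = cos(62.6°) = 0.461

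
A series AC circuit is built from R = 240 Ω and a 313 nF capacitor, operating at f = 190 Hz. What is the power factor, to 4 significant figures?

ω = 2πf = 1194 rad/s
X_C = 1/(ωC) = 2676 Ω
Z = 240.0 − j2676 Ω
|Z| = √(240.0² + 2676²) = 2687 Ω
∠Z = arctan(-2676/240.0) = -84.88°
cos φ = cos(-84.88°) = 0.08932

0.08932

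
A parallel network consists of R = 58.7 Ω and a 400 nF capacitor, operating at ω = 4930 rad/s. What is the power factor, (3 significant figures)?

0.993

X_C = 1/(ωC) = 507 Ω
Parallel: admittances add. Y = 1/R + jωC
Y = (0.0170 + j0.00197) S
|Y| = 0.0171 S → |Z| = 1/|Y| = 58.3 Ω, ∠Z = −∠Y = -6.60°
cos φ = cos(-6.60°) = 0.993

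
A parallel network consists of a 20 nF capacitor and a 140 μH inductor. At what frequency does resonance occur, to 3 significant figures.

ω₀ = 1/√(LC) = 1/√(0.00014 × 2e-08) = 597600 rad/s
f₀ = ω₀/(2π) = 95.1 kHz

95.1 kHz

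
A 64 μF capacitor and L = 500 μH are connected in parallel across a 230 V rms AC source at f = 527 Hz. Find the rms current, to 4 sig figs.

90.18 A

ω = 2πf = 3311 rad/s
X_L = ωL = 1.656 Ω
X_C = 1/(ωC) = 4.719 Ω
Parallel: admittances add. Y = 1/(jωL) + jωC
Y = (0 − j0.3921) S
|Y| = 0.3921 S → |Z| = 1/|Y| = 2.550 Ω, ∠Z = −∠Y = 90.00°
I = V/|Z| = 230/2.550 = 90.18 A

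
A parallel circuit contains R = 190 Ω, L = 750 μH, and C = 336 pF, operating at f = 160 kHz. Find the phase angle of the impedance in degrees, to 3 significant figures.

ω = 2πf = 1.005e+06 rad/s
X_L = ωL = 754 Ω
X_C = 1/(ωC) = 2960 Ω
Parallel: admittances add. Y = 1/R + 1/(jωL) + jωC
Y = (0.00526 − j0.000989) S
|Y| = 0.00536 S → |Z| = 1/|Y| = 187 Ω, ∠Z = −∠Y = 10.6°

10.6°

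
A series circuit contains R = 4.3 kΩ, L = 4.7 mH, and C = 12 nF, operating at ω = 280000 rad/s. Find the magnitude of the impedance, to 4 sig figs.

X_L = ωL = 1316 Ω
X_C = 1/(ωC) = 297.6 Ω
Net reactance X = X_L − X_C = 1018 Ω
Z = 4300 + j1018 Ω
|Z| = √(4300² + 1018²) = 4419 Ω

4419 Ω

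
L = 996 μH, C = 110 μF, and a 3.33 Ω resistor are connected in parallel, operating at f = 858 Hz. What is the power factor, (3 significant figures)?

ω = 2πf = 5391 rad/s
X_L = ωL = 5.37 Ω
X_C = 1/(ωC) = 1.69 Ω
Parallel: admittances add. Y = 1/R + 1/(jωL) + jωC
Y = (0.300 + j0.407) S
|Y| = 0.506 S → |Z| = 1/|Y| = 1.98 Ω, ∠Z = −∠Y = -53.6°
cos φ = cos(-53.6°) = 0.594

0.594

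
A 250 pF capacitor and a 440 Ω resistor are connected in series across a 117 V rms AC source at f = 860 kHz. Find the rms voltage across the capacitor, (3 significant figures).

101 V

ω = 2πf = 5.404e+06 rad/s
X_C = 1/(ωC) = 740 Ω
Z = 440 − j740 Ω
|Z| = √(440² + 740²) = 861 Ω
I = V/|Z| = 136 mA
V_C = I·|Z_C| = 0.136 × 740 = 101 V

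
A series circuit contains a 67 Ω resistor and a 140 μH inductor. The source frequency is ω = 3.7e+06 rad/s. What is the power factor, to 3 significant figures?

X_L = ωL = 518 Ω
Z = 67.0 + j518 Ω
|Z| = √(67.0² + 518²) = 522 Ω
∠Z = arctan(518/67.0) = 82.6°
cos φ = cos(82.6°) = 0.128

0.128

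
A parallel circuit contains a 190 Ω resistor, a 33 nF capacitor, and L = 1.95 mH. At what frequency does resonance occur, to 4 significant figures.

ω₀ = 1/√(LC) = 1/√(0.00195 × 3.3e-08) = 124700 rad/s
f₀ = ω₀/(2π) = 19.84 kHz

19.84 kHz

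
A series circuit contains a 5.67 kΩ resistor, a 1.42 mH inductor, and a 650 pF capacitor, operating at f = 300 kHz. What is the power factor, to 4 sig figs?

0.9502

ω = 2πf = 1.885e+06 rad/s
X_L = ωL = 2677 Ω
X_C = 1/(ωC) = 816.2 Ω
Net reactance X = X_L − X_C = 1860 Ω
Z = 5670 + j1860 Ω
|Z| = √(5670² + 1860²) = 5967 Ω
∠Z = arctan(1860/5670) = 18.17°
cos φ = cos(18.17°) = 0.9502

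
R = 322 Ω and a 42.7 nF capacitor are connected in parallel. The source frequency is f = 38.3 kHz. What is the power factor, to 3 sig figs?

0.289

ω = 2πf = 240600 rad/s
X_C = 1/(ωC) = 97.3 Ω
Parallel: admittances add. Y = 1/R + jωC
Y = (0.00311 + j0.0103) S
|Y| = 0.0107 S → |Z| = 1/|Y| = 93.2 Ω, ∠Z = −∠Y = -73.2°
cos φ = cos(-73.2°) = 0.289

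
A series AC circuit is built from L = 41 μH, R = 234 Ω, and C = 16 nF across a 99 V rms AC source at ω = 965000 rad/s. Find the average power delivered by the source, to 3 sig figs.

41.4 W

X_L = ωL = 39.6 Ω
X_C = 1/(ωC) = 64.8 Ω
Net reactance X = X_L − X_C = -25.2 Ω
Z = 234 − j25.2 Ω
|Z| = √(234² + 25.2²) = 235 Ω
∠Z = arctan(-25.2/234) = -6.15°
I = V/|Z| = 421 mA
P = VI cos φ = 99 × 0.421 × cos(-6.15°) = 41.4 W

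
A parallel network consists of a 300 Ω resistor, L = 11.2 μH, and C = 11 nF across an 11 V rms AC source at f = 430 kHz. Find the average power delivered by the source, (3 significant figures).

ω = 2πf = 2.702e+06 rad/s
X_L = ωL = 30.3 Ω
X_C = 1/(ωC) = 33.6 Ω
Parallel: admittances add. Y = 1/R + 1/(jωL) + jωC
Y = (0.00333 − j0.00333) S
|Y| = 0.00471 S → |Z| = 1/|Y| = 212 Ω, ∠Z = −∠Y = 45.0°
I = V/|Z| = 51.8 mA
P = VI cos φ = 11 × 0.0518 × cos(45.0°) = 403 mW

403 mW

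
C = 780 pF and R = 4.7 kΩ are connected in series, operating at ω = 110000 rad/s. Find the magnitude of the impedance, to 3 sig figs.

12600 Ω

X_C = 1/(ωC) = 11700 Ω
Z = 4700 − j11700 Ω
|Z| = √(4700² + 11700²) = 12600 Ω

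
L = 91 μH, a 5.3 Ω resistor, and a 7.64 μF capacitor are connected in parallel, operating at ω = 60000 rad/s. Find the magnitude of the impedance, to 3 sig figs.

X_L = ωL = 5.46 Ω
X_C = 1/(ωC) = 2.18 Ω
Parallel: admittances add. Y = 1/R + 1/(jωL) + jωC
Y = (0.189 + j0.275) S
|Y| = 0.334 S → |Z| = 1/|Y| = 3.00 Ω, ∠Z = −∠Y = -55.6°

3.00 Ω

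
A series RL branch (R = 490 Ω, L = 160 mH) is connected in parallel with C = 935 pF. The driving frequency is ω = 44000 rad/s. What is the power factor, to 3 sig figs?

0.0977

X_L = ωL = 7040 Ω
X_C = 1/(ωC) = 24300 Ω
Branch 1 (R+jX_L): Z₁ = 490 + j7040 Ω, |Z₁| = 7060 Ω
Branch 2 (−jX_C): Z₂ = −j24300 Ω
Parallel: Z = Z₁Z₂/(Z₁+Z₂), |Z| = 9930 Ω, ∠Z = 84.4°
cos φ = cos(84.4°) = 0.0977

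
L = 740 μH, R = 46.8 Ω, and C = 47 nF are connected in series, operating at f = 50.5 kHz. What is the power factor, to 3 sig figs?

0.269

ω = 2πf = 317300 rad/s
X_L = ωL = 235 Ω
X_C = 1/(ωC) = 67.1 Ω
Net reactance X = X_L − X_C = 168 Ω
Z = 46.8 + j168 Ω
|Z| = √(46.8² + 168²) = 174 Ω
∠Z = arctan(168/46.8) = 74.4°
cos φ = cos(74.4°) = 0.269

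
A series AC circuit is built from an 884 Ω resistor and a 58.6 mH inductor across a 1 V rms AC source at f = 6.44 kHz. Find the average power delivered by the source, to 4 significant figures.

ω = 2πf = 40460 rad/s
X_L = ωL = 2371 Ω
Z = 884.0 + j2371 Ω
|Z| = √(884.0² + 2371²) = 2531 Ω
∠Z = arctan(2371/884.0) = 69.55°
I = V/|Z| = 395.2 μA
P = VI cos φ = 1 × 0.0003952 × cos(69.55°) = 138.0 μW

138.0 μW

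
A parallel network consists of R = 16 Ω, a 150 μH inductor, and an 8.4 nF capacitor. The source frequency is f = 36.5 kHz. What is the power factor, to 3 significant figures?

0.917

ω = 2πf = 229300 rad/s
X_L = ωL = 34.4 Ω
X_C = 1/(ωC) = 519 Ω
Parallel: admittances add. Y = 1/R + 1/(jωL) + jωC
Y = (0.0625 − j0.0271) S
|Y| = 0.0681 S → |Z| = 1/|Y| = 14.7 Ω, ∠Z = −∠Y = 23.5°
cos φ = cos(23.5°) = 0.917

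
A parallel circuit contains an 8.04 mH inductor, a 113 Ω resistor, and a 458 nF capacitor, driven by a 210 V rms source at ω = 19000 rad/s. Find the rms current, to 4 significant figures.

1.913 A

X_L = ωL = 152.8 Ω
X_C = 1/(ωC) = 114.9 Ω
Parallel: admittances add. Y = 1/R + 1/(jωL) + jωC
Y = (0.008850 + j0.002156) S
|Y| = 0.009108 S → |Z| = 1/|Y| = 109.8 Ω, ∠Z = −∠Y = -13.69°
I = V/|Z| = 210/109.8 = 1.913 A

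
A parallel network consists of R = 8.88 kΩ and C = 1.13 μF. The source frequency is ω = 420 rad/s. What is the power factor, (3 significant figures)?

X_C = 1/(ωC) = 2110 Ω
Parallel: admittances add. Y = 1/R + jωC
Y = (0.000113 + j0.000475) S
|Y| = 0.000488 S → |Z| = 1/|Y| = 2050 Ω, ∠Z = −∠Y = -76.7°
cos φ = cos(-76.7°) = 0.231

0.231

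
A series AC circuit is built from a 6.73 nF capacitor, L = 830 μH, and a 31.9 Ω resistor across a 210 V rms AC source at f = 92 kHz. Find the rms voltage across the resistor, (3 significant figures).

29.8 V

ω = 2πf = 578100 rad/s
X_L = ωL = 480 Ω
X_C = 1/(ωC) = 257 Ω
Net reactance X = X_L − X_C = 223 Ω
Z = 31.9 + j223 Ω
|Z| = √(31.9² + 223²) = 225 Ω
I = V/|Z| = 933 mA
V_R = I·|Z_R| = 0.933 × 31.9 = 29.8 V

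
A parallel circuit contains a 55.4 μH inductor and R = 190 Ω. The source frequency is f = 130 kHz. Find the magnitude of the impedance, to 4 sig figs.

ω = 2πf = 816800 rad/s
X_L = ωL = 45.25 Ω
Parallel: admittances add. Y = 1/R + 1/(jωL)
Y = (0.005263 − j0.02210) S
|Y| = 0.02272 S → |Z| = 1/|Y| = 44.02 Ω, ∠Z = −∠Y = 76.60°

44.02 Ω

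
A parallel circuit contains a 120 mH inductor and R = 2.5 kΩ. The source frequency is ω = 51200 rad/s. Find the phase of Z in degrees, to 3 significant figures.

X_L = ωL = 6140 Ω
Parallel: admittances add. Y = 1/R + 1/(jωL)
Y = (0.000400 − j0.000163) S
|Y| = 0.000432 S → |Z| = 1/|Y| = 2320 Ω, ∠Z = −∠Y = 22.1°

22.1°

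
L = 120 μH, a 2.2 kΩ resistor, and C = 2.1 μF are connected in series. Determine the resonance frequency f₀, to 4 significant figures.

10.03 kHz

ω₀ = 1/√(LC) = 1/√(0.00012 × 2.1e-06) = 62990 rad/s
f₀ = ω₀/(2π) = 10.03 kHz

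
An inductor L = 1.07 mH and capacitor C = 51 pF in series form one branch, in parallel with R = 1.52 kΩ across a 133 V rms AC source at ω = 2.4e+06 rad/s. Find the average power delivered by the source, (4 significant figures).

11.64 W

X_L = ωL = 2568 Ω
X_C = 1/(ωC) = 8170 Ω
Branch 1: Z₁ = R = 1520 Ω
Branch 2 (series LC): Z₂ = j(X_L − X_C) = −j5602 Ω
Parallel: Z = Z₁Z₂/(Z₁+Z₂), |Z| = 1467 Ω, ∠Z = -15.18°
I = V/|Z| = 90.66 mA
P = VI cos φ = 133 × 0.09066 × cos(-15.18°) = 11.64 W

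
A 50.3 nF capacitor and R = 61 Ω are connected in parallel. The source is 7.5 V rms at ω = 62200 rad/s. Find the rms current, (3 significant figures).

125 mA

X_C = 1/(ωC) = 320 Ω
Parallel: admittances add. Y = 1/R + jωC
Y = (0.0164 + j0.00313) S
|Y| = 0.0167 S → |Z| = 1/|Y| = 59.9 Ω, ∠Z = −∠Y = -10.8°
I = V/|Z| = 7.5/59.9 = 125 mA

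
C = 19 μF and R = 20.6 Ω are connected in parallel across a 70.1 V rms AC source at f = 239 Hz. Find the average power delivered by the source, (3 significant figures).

239 W

ω = 2πf = 1502 rad/s
X_C = 1/(ωC) = 35.0 Ω
Parallel: admittances add. Y = 1/R + jωC
Y = (0.0485 + j0.0285) S
|Y| = 0.0563 S → |Z| = 1/|Y| = 17.8 Ω, ∠Z = −∠Y = -30.4°
I = V/|Z| = 3.95 A
P = VI cos φ = 70.1 × 3.95 × cos(-30.4°) = 239 W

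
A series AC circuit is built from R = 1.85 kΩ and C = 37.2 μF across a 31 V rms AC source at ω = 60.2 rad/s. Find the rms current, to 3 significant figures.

X_C = 1/(ωC) = 447 Ω
Z = 1850 − j447 Ω
|Z| = √(1850² + 447²) = 1900 Ω
I = V/|Z| = 31/1900 = 16.3 mA

16.3 mA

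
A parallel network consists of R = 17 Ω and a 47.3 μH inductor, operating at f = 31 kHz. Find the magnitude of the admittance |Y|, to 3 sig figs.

123 mS

ω = 2πf = 194800 rad/s
X_L = ωL = 9.21 Ω
Parallel: admittances add. Y = 1/R + 1/(jωL)
Y = (0.0588 − j0.109) S
|Y| = 0.123 S → |Z| = 1/|Y| = 8.10 Ω, ∠Z = −∠Y = 61.5°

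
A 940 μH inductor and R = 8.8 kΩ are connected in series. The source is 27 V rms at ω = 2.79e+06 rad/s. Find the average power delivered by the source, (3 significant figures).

76.1 mW

X_L = ωL = 2620 Ω
Z = 8800 + j2620 Ω
|Z| = √(8800² + 2620²) = 9180 Ω
∠Z = arctan(2620/8800) = 16.6°
I = V/|Z| = 2.94 mA
P = VI cos φ = 27 × 0.00294 × cos(16.6°) = 76.1 mW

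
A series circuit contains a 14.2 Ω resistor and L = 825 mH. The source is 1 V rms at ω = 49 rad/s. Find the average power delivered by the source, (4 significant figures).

7.735 mW

X_L = ωL = 40.42 Ω
Z = 14.20 + j40.42 Ω
|Z| = √(14.20² + 40.42²) = 42.85 Ω
∠Z = arctan(40.42/14.20) = 70.65°
I = V/|Z| = 23.34 mA
P = VI cos φ = 1 × 0.02334 × cos(70.65°) = 7.735 mW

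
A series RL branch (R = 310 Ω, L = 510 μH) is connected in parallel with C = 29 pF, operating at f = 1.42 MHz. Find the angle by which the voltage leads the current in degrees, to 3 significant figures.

-69.6°

ω = 2πf = 8.922e+06 rad/s
X_L = ωL = 4550 Ω
X_C = 1/(ωC) = 3860 Ω
Branch 1 (R+jX_L): Z₁ = 310 + j4550 Ω, |Z₁| = 4560 Ω
Branch 2 (−jX_C): Z₂ = −j3860 Ω
Parallel: Z = Z₁Z₂/(Z₁+Z₂), |Z| = 23400 Ω, ∠Z = -69.6°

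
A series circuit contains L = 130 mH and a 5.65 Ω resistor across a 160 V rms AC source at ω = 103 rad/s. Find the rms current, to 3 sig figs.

X_L = ωL = 13.4 Ω
Z = 5.65 + j13.4 Ω
|Z| = √(5.65² + 13.4²) = 14.5 Ω
I = V/|Z| = 160/14.5 = 11.0 A

11.0 A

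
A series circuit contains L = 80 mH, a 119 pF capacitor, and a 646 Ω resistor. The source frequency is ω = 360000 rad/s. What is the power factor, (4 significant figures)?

X_L = ωL = 28800 Ω
X_C = 1/(ωC) = 23340 Ω
Net reactance X = X_L − X_C = 5457 Ω
Z = 646.0 + j5457 Ω
|Z| = √(646.0² + 5457²) = 5495 Ω
∠Z = arctan(5457/646.0) = 83.25°
cos φ = cos(83.25°) = 0.1176

0.1176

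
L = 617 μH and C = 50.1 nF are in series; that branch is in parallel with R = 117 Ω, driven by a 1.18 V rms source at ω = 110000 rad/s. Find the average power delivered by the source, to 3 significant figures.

11.9 mW

X_L = ωL = 67.9 Ω
X_C = 1/(ωC) = 181 Ω
Branch 1: Z₁ = R = 117 Ω
Branch 2 (series LC): Z₂ = j(X_L − X_C) = −j114 Ω
Parallel: Z = Z₁Z₂/(Z₁+Z₂), |Z| = 81.5 Ω, ∠Z = -45.8°
I = V/|Z| = 14.5 mA
P = VI cos φ = 1.18 × 0.0145 × cos(-45.8°) = 11.9 mW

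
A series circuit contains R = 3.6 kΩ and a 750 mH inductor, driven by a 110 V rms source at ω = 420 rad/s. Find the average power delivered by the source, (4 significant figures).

3.336 W

X_L = ωL = 315.0 Ω
Z = 3600 + j315.0 Ω
|Z| = √(3600² + 315.0²) = 3614 Ω
∠Z = arctan(315.0/3600) = 5.001°
I = V/|Z| = 30.44 mA
P = VI cos φ = 110 × 0.03044 × cos(5.001°) = 3.336 W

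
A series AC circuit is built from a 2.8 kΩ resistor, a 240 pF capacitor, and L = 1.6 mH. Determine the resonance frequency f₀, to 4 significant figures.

ω₀ = 1/√(LC) = 1/√(0.0016 × 2.4e-10) = 1.614e+06 rad/s
f₀ = ω₀/(2π) = 256.8 kHz

256.8 kHz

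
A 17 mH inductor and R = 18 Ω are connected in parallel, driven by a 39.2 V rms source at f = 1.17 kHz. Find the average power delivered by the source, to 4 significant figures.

ω = 2πf = 7351 rad/s
X_L = ωL = 125.0 Ω
Parallel: admittances add. Y = 1/R + 1/(jωL)
Y = (0.05556 − j0.008002) S
|Y| = 0.05613 S → |Z| = 1/|Y| = 17.82 Ω, ∠Z = −∠Y = 8.196°
I = V/|Z| = 2.200 A
P = VI cos φ = 39.2 × 2.200 × cos(8.196°) = 85.37 W

85.37 W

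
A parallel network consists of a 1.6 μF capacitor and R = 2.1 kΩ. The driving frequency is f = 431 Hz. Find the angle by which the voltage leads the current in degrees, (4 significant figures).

ω = 2πf = 2708 rad/s
X_C = 1/(ωC) = 230.8 Ω
Parallel: admittances add. Y = 1/R + jωC
Y = (0.0004762 + j0.004333) S
|Y| = 0.004359 S → |Z| = 1/|Y| = 229.4 Ω, ∠Z = −∠Y = -83.73°

-83.73°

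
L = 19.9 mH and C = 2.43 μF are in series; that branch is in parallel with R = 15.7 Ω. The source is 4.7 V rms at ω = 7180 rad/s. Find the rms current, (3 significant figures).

X_L = ωL = 143 Ω
X_C = 1/(ωC) = 57.3 Ω
Branch 1: Z₁ = R = 15.7 Ω
Branch 2 (series LC): Z₂ = j(X_L − X_C) = j85.6 Ω
Parallel: Z = Z₁Z₂/(Z₁+Z₂), |Z| = 15.4 Ω, ∠Z = 10.4°
I = V/|Z| = 4.7/15.4 = 304 mA

304 mA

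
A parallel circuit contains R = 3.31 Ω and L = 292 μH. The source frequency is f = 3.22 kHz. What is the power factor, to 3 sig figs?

0.872

ω = 2πf = 20230 rad/s
X_L = ωL = 5.91 Ω
Parallel: admittances add. Y = 1/R + 1/(jωL)
Y = (0.302 − j0.169) S
|Y| = 0.346 S → |Z| = 1/|Y| = 2.89 Ω, ∠Z = −∠Y = 29.3°
cos φ = cos(29.3°) = 0.872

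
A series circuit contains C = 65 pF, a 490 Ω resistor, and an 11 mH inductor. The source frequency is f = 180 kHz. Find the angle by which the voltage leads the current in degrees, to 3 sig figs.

-67.1°

ω = 2πf = 1.131e+06 rad/s
X_L = ωL = 12400 Ω
X_C = 1/(ωC) = 13600 Ω
Net reactance X = X_L − X_C = -1160 Ω
Z = 490 − j1160 Ω
|Z| = √(490² + 1160²) = 1260 Ω
∠Z = arctan(-1160/490) = -67.1°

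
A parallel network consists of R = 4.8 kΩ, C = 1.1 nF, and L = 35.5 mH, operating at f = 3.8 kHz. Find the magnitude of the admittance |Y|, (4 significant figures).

1.172 mS

ω = 2πf = 23880 rad/s
X_L = ωL = 847.6 Ω
X_C = 1/(ωC) = 38080 Ω
Parallel: admittances add. Y = 1/R + 1/(jωL) + jωC
Y = (0.0002083 − j0.001154) S
|Y| = 0.001172 S → |Z| = 1/|Y| = 853.1 Ω, ∠Z = −∠Y = 79.76°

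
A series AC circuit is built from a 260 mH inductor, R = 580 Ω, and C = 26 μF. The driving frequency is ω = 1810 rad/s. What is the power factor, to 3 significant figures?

0.791

X_L = ωL = 471 Ω
X_C = 1/(ωC) = 21.2 Ω
Net reactance X = X_L − X_C = 449 Ω
Z = 580 + j449 Ω
|Z| = √(580² + 449²) = 734 Ω
∠Z = arctan(449/580) = 37.8°
cos φ = cos(37.8°) = 0.791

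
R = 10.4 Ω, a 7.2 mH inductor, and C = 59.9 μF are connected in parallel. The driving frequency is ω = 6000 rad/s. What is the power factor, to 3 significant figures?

X_L = ωL = 43.2 Ω
X_C = 1/(ωC) = 2.78 Ω
Parallel: admittances add. Y = 1/R + 1/(jωL) + jωC
Y = (0.0962 + j0.336) S
|Y| = 0.350 S → |Z| = 1/|Y| = 2.86 Ω, ∠Z = −∠Y = -74.0°
cos φ = cos(-74.0°) = 0.275

0.275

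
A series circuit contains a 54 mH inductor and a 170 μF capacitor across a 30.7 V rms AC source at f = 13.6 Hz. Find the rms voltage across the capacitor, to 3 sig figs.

ω = 2πf = 85.45 rad/s
X_L = ωL = 4.61 Ω
X_C = 1/(ωC) = 68.8 Ω
Net reactance X = X_L − X_C = -64.2 Ω
Z = − j64.2 Ω
|Z| = √(0² + 64.2²) = 64.2 Ω
I = V/|Z| = 478 mA
V_C = I·|Z_C| = 0.478 × 68.8 = 32.9 V

32.9 V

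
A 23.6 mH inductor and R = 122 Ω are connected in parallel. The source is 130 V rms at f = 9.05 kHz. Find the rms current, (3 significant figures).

ω = 2πf = 56860 rad/s
X_L = ωL = 1340 Ω
Parallel: admittances add. Y = 1/R + 1/(jωL)
Y = (0.00820 − j0.000745) S
|Y| = 0.00823 S → |Z| = 1/|Y| = 121 Ω, ∠Z = −∠Y = 5.19°
I = V/|Z| = 130/121 = 1.07 A

1.07 A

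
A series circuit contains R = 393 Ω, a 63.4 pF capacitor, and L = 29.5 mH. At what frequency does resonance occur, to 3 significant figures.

ω₀ = 1/√(LC) = 1/√(0.0295 × 6.34e-11) = 731200 rad/s
f₀ = ω₀/(2π) = 116 kHz

116 kHz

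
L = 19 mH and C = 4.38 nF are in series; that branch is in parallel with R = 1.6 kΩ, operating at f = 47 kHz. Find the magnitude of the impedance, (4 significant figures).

1519 Ω

ω = 2πf = 295300 rad/s
X_L = ωL = 5611 Ω
X_C = 1/(ωC) = 773.1 Ω
Branch 1: Z₁ = R = 1600 Ω
Branch 2 (series LC): Z₂ = j(X_L − X_C) = j4838 Ω
Parallel: Z = Z₁Z₂/(Z₁+Z₂), |Z| = 1519 Ω, ∠Z = 18.30°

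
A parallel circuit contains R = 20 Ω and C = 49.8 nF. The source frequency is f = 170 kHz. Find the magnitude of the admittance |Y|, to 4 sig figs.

73.00 mS

ω = 2πf = 1.068e+06 rad/s
X_C = 1/(ωC) = 18.80 Ω
Parallel: admittances add. Y = 1/R + jωC
Y = (0.05000 + j0.05319) S
|Y| = 0.07300 S → |Z| = 1/|Y| = 13.70 Ω, ∠Z = −∠Y = -46.77°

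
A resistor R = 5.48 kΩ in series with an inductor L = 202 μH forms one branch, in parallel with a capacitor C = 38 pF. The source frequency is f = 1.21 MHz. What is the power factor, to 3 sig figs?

ω = 2πf = 7.603e+06 rad/s
X_L = ωL = 1540 Ω
X_C = 1/(ωC) = 3460 Ω
Branch 1 (R+jX_L): Z₁ = 5480 + j1540 Ω, |Z₁| = 5690 Ω
Branch 2 (−jX_C): Z₂ = −j3460 Ω
Parallel: Z = Z₁Z₂/(Z₁+Z₂), |Z| = 3390 Ω, ∠Z = -55.0°
cos φ = cos(-55.0°) = 0.574

0.574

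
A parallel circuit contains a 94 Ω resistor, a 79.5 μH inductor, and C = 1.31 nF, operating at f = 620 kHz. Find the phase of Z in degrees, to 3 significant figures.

ω = 2πf = 3.896e+06 rad/s
X_L = ωL = 310 Ω
X_C = 1/(ωC) = 196 Ω
Parallel: admittances add. Y = 1/R + 1/(jωL) + jωC
Y = (0.0106 + j0.00187) S
|Y| = 0.0108 S → |Z| = 1/|Y| = 92.6 Ω, ∠Z = −∠Y = -9.99°

-9.99°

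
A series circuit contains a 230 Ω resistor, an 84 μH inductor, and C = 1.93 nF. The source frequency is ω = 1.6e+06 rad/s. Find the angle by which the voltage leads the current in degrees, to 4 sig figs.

X_L = ωL = 134.4 Ω
X_C = 1/(ωC) = 323.8 Ω
Net reactance X = X_L − X_C = -189.4 Ω
Z = 230.0 − j189.4 Ω
|Z| = √(230.0² + 189.4²) = 298.0 Ω
∠Z = arctan(-189.4/230.0) = -39.48°

-39.48°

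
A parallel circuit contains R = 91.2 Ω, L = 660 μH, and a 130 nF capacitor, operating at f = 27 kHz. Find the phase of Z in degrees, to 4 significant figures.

ω = 2πf = 169600 rad/s
X_L = ωL = 112.0 Ω
X_C = 1/(ωC) = 45.34 Ω
Parallel: admittances add. Y = 1/R + 1/(jωL) + jωC
Y = (0.01096 + j0.01312) S
|Y| = 0.01710 S → |Z| = 1/|Y| = 58.48 Ω, ∠Z = −∠Y = -50.12°

-50.12°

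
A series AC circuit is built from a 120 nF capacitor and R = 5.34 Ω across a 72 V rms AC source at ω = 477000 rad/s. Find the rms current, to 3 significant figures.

3.94 A

X_C = 1/(ωC) = 17.5 Ω
Z = 5.34 − j17.5 Ω
|Z| = √(5.34² + 17.5²) = 18.3 Ω
I = V/|Z| = 72/18.3 = 3.94 A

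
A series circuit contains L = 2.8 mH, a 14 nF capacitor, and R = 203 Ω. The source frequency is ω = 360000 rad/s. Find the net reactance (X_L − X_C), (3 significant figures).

X_L = ωL = 1010 Ω
X_C = 1/(ωC) = 198 Ω
X = 1010 − 198 = 810 Ω

810 Ω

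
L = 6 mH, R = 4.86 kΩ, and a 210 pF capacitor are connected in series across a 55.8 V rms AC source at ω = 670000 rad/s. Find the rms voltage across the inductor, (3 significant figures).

39.0 V

X_L = ωL = 4020 Ω
X_C = 1/(ωC) = 7110 Ω
Net reactance X = X_L − X_C = -3090 Ω
Z = 4860 − j3090 Ω
|Z| = √(4860² + 3090²) = 5760 Ω
I = V/|Z| = 9.69 mA
V_L = I·|Z_L| = 0.00969 × 4020 = 39.0 V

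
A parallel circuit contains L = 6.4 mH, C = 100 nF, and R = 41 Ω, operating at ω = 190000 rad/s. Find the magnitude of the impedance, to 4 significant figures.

32.87 Ω

X_L = ωL = 1216 Ω
X_C = 1/(ωC) = 52.63 Ω
Parallel: admittances add. Y = 1/R + 1/(jωL) + jωC
Y = (0.02439 + j0.01818) S
|Y| = 0.03042 S → |Z| = 1/|Y| = 32.87 Ω, ∠Z = −∠Y = -36.70°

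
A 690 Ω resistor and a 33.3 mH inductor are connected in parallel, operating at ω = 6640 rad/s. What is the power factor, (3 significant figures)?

0.305

X_L = ωL = 221 Ω
Parallel: admittances add. Y = 1/R + 1/(jωL)
Y = (0.00145 − j0.00452) S
|Y| = 0.00475 S → |Z| = 1/|Y| = 211 Ω, ∠Z = −∠Y = 72.2°
cos φ = cos(72.2°) = 0.305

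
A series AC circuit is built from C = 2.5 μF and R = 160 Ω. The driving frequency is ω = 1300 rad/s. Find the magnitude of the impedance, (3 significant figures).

347 Ω

X_C = 1/(ωC) = 308 Ω
Z = 160 − j308 Ω
|Z| = √(160² + 308²) = 347 Ω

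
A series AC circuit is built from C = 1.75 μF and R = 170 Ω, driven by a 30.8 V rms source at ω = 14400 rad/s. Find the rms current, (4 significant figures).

176.4 mA

X_C = 1/(ωC) = 39.68 Ω
Z = 170.0 − j39.68 Ω
|Z| = √(170.0² + 39.68²) = 174.6 Ω
I = V/|Z| = 30.8/174.6 = 176.4 mA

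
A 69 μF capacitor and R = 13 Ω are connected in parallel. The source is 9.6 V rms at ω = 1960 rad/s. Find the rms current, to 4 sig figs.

X_C = 1/(ωC) = 7.394 Ω
Parallel: admittances add. Y = 1/R + jωC
Y = (0.07692 + j0.1352) S
|Y| = 0.1556 S → |Z| = 1/|Y| = 6.427 Ω, ∠Z = −∠Y = -60.37°
I = V/|Z| = 9.6/6.427 = 1.494 A

1.494 A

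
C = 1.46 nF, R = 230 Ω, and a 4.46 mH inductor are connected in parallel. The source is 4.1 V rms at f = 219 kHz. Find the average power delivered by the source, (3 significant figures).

ω = 2πf = 1.376e+06 rad/s
X_L = ωL = 6140 Ω
X_C = 1/(ωC) = 498 Ω
Parallel: admittances add. Y = 1/R + 1/(jωL) + jωC
Y = (0.00435 + j0.00185) S
|Y| = 0.00472 S → |Z| = 1/|Y| = 212 Ω, ∠Z = −∠Y = -23.0°
I = V/|Z| = 19.4 mA
P = VI cos φ = 4.1 × 0.0194 × cos(-23.0°) = 73.1 mW

73.1 mW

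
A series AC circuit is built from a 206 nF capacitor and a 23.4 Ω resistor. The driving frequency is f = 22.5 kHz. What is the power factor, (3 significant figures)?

ω = 2πf = 141400 rad/s
X_C = 1/(ωC) = 34.3 Ω
Z = 23.4 − j34.3 Ω
|Z| = √(23.4² + 34.3²) = 41.6 Ω
∠Z = arctan(-34.3/23.4) = -55.7°
cos φ = cos(-55.7°) = 0.563

0.563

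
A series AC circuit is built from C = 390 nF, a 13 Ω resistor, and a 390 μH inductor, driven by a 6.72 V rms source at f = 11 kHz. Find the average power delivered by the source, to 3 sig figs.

2.16 W

ω = 2πf = 69120 rad/s
X_L = ωL = 27.0 Ω
X_C = 1/(ωC) = 37.1 Ω
Net reactance X = X_L − X_C = -10.1 Ω
Z = 13.0 − j10.1 Ω
|Z| = √(13.0² + 10.1²) = 16.5 Ω
∠Z = arctan(-10.1/13.0) = -38.0°
I = V/|Z| = 408 mA
P = VI cos φ = 6.72 × 0.408 × cos(-38.0°) = 2.16 W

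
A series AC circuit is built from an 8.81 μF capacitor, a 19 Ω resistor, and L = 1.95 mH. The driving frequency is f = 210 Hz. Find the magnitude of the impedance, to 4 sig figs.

85.59 Ω

ω = 2πf = 1319 rad/s
X_L = ωL = 2.573 Ω
X_C = 1/(ωC) = 86.03 Ω
Net reactance X = X_L − X_C = -83.45 Ω
Z = 19.00 − j83.45 Ω
|Z| = √(19.00² + 83.45²) = 85.59 Ω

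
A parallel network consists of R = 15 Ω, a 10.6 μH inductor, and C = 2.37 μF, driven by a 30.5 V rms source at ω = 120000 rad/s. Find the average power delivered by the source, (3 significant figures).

62.0 W

X_L = ωL = 1.27 Ω
X_C = 1/(ωC) = 3.52 Ω
Parallel: admittances add. Y = 1/R + 1/(jωL) + jωC
Y = (0.0667 − j0.502) S
|Y| = 0.506 S → |Z| = 1/|Y| = 1.98 Ω, ∠Z = −∠Y = 82.4°
I = V/|Z| = 15.4 A
P = VI cos φ = 30.5 × 15.4 × cos(82.4°) = 62.0 W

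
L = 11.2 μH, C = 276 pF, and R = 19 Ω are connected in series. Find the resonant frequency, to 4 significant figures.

2.863 MHz

ω₀ = 1/√(LC) = 1/√(1.12e-05 × 2.76e-10) = 1.799e+07 rad/s
f₀ = ω₀/(2π) = 2.863 MHz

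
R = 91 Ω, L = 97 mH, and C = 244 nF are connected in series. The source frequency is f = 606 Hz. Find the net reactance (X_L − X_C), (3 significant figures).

ω = 2πf = 3808 rad/s
X_L = ωL = 369 Ω
X_C = 1/(ωC) = 1080 Ω
X = 369 − 1080 = -707 Ω

-707 Ω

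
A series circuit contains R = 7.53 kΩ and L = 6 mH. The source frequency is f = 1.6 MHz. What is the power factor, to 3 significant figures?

0.124

ω = 2πf = 1.005e+07 rad/s
X_L = ωL = 60300 Ω
Z = 7530 + j60300 Ω
|Z| = √(7530² + 60300²) = 60800 Ω
∠Z = arctan(60300/7530) = 82.9°
cos φ = cos(82.9°) = 0.124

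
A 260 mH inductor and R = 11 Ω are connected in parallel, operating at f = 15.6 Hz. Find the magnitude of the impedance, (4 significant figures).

10.10 Ω

ω = 2πf = 98.02 rad/s
X_L = ωL = 25.48 Ω
Parallel: admittances add. Y = 1/R + 1/(jωL)
Y = (0.09091 − j0.03924) S
|Y| = 0.09902 S → |Z| = 1/|Y| = 10.10 Ω, ∠Z = −∠Y = 23.35°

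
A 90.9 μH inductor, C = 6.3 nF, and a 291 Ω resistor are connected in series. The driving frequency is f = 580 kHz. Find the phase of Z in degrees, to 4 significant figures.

44.67°

ω = 2πf = 3.644e+06 rad/s
X_L = ωL = 331.3 Ω
X_C = 1/(ωC) = 43.56 Ω
Net reactance X = X_L − X_C = 287.7 Ω
Z = 291.0 + j287.7 Ω
|Z| = √(291.0² + 287.7²) = 409.2 Ω
∠Z = arctan(287.7/291.0) = 44.67°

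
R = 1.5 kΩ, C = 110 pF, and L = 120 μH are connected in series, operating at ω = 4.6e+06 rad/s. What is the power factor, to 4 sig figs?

X_L = ωL = 552.0 Ω
X_C = 1/(ωC) = 1976 Ω
Net reactance X = X_L − X_C = -1424 Ω
Z = 1500 − j1424 Ω
|Z| = √(1500² + 1424²) = 2068 Ω
∠Z = arctan(-1424/1500) = -43.52°
cos φ = cos(-43.52°) = 0.7252

0.7252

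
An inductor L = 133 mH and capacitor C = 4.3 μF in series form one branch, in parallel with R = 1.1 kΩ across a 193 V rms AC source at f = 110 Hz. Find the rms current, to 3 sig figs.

808 mA

ω = 2πf = 691.2 rad/s
X_L = ωL = 91.9 Ω
X_C = 1/(ωC) = 336 Ω
Branch 1: Z₁ = R = 1100 Ω
Branch 2 (series LC): Z₂ = j(X_L − X_C) = −j245 Ω
Parallel: Z = Z₁Z₂/(Z₁+Z₂), |Z| = 239 Ω, ∠Z = -77.5°
I = V/|Z| = 193/239 = 808 mA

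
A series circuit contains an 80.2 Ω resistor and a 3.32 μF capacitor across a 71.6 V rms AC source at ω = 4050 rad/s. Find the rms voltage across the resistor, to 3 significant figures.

52.5 V

X_C = 1/(ωC) = 74.4 Ω
Z = 80.2 − j74.4 Ω
|Z| = √(80.2² + 74.4²) = 109 Ω
I = V/|Z| = 655 mA
V_R = I·|Z_R| = 0.655 × 80.2 = 52.5 V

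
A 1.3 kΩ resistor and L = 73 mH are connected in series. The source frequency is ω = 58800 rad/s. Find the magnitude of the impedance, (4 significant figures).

X_L = ωL = 4292 Ω
Z = 1300 + j4292 Ω
|Z| = √(1300² + 4292²) = 4485 Ω

4485 Ω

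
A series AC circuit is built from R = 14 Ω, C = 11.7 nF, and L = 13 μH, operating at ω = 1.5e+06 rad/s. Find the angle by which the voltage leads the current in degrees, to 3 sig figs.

X_L = ωL = 19.5 Ω
X_C = 1/(ωC) = 57.0 Ω
Net reactance X = X_L − X_C = -37.5 Ω
Z = 14.0 − j37.5 Ω
|Z| = √(14.0² + 37.5²) = 40.0 Ω
∠Z = arctan(-37.5/14.0) = -69.5°

-69.5°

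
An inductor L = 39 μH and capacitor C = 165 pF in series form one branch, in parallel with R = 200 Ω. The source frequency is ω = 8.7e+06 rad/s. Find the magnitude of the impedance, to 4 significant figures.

X_L = ωL = 339.3 Ω
X_C = 1/(ωC) = 696.6 Ω
Branch 1: Z₁ = R = 200.0 Ω
Branch 2 (series LC): Z₂ = j(X_L − X_C) = −j357.3 Ω
Parallel: Z = Z₁Z₂/(Z₁+Z₂), |Z| = 174.5 Ω, ∠Z = -29.24°

174.5 Ω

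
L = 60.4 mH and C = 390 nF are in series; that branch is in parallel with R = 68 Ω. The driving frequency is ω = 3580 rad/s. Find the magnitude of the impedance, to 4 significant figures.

67.38 Ω

X_L = ωL = 216.2 Ω
X_C = 1/(ωC) = 716.2 Ω
Branch 1: Z₁ = R = 68.00 Ω
Branch 2 (series LC): Z₂ = j(X_L − X_C) = −j500.0 Ω
Parallel: Z = Z₁Z₂/(Z₁+Z₂), |Z| = 67.38 Ω, ∠Z = -7.745°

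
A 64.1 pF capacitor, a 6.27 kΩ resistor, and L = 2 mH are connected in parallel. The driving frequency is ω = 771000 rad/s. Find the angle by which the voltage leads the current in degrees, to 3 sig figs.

75.1°

X_L = ωL = 1540 Ω
X_C = 1/(ωC) = 20200 Ω
Parallel: admittances add. Y = 1/R + 1/(jωL) + jωC
Y = (0.000159 − j0.000599) S
|Y| = 0.000620 S → |Z| = 1/|Y| = 1610 Ω, ∠Z = −∠Y = 75.1°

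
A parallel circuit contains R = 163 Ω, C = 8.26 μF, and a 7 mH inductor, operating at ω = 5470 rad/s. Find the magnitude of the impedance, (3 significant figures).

49.9 Ω

X_L = ωL = 38.3 Ω
X_C = 1/(ωC) = 22.1 Ω
Parallel: admittances add. Y = 1/R + 1/(jωL) + jωC
Y = (0.00613 + j0.0191) S
|Y| = 0.0200 S → |Z| = 1/|Y| = 49.9 Ω, ∠Z = −∠Y = -72.2°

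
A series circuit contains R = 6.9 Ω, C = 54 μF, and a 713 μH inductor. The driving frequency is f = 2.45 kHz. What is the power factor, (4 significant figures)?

0.5768

ω = 2πf = 15390 rad/s
X_L = ωL = 10.98 Ω
X_C = 1/(ωC) = 1.203 Ω
Net reactance X = X_L − X_C = 9.773 Ω
Z = 6.900 + j9.773 Ω
|Z| = √(6.900² + 9.773²) = 11.96 Ω
∠Z = arctan(9.773/6.900) = 54.78°
cos φ = cos(54.78°) = 0.5768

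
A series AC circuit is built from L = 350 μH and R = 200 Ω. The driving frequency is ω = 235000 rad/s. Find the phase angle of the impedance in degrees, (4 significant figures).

X_L = ωL = 82.25 Ω
Z = 200.0 + j82.25 Ω
|Z| = √(200.0² + 82.25²) = 216.3 Ω
∠Z = arctan(82.25/200.0) = 22.35°

22.35°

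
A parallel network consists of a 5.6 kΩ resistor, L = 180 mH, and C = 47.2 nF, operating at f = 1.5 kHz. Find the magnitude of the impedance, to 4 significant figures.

ω = 2πf = 9425 rad/s
X_L = ωL = 1696 Ω
X_C = 1/(ωC) = 2248 Ω
Parallel: admittances add. Y = 1/R + 1/(jωL) + jωC
Y = (0.0001786 − j0.0001446) S
|Y| = 0.0002298 S → |Z| = 1/|Y| = 4352 Ω, ∠Z = −∠Y = 39.00°

4352 Ω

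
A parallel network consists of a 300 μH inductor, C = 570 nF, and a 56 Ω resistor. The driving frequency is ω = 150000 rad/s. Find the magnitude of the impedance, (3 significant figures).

15.2 Ω

X_L = ωL = 45.0 Ω
X_C = 1/(ωC) = 11.7 Ω
Parallel: admittances add. Y = 1/R + 1/(jωL) + jωC
Y = (0.0179 + j0.0633) S
|Y| = 0.0657 S → |Z| = 1/|Y| = 15.2 Ω, ∠Z = −∠Y = -74.2°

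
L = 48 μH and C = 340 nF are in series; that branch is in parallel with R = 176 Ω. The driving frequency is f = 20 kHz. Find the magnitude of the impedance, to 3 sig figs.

17.3 Ω

ω = 2πf = 125700 rad/s
X_L = ωL = 6.03 Ω
X_C = 1/(ωC) = 23.4 Ω
Branch 1: Z₁ = R = 176 Ω
Branch 2 (series LC): Z₂ = j(X_L − X_C) = −j17.4 Ω
Parallel: Z = Z₁Z₂/(Z₁+Z₂), |Z| = 17.3 Ω, ∠Z = -84.4°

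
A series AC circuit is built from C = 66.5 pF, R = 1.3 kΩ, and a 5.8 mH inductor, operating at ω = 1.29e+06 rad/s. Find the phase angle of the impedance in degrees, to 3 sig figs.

-72.7°

X_L = ωL = 7480 Ω
X_C = 1/(ωC) = 11700 Ω
Net reactance X = X_L − X_C = -4180 Ω
Z = 1300 − j4180 Ω
|Z| = √(1300² + 4180²) = 4370 Ω
∠Z = arctan(-4180/1300) = -72.7°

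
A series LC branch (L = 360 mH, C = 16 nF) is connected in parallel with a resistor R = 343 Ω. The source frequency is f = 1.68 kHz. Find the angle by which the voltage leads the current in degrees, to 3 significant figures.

-9.19°

ω = 2πf = 10560 rad/s
X_L = ωL = 3800 Ω
X_C = 1/(ωC) = 5920 Ω
Branch 1: Z₁ = R = 343 Ω
Branch 2 (series LC): Z₂ = j(X_L − X_C) = −j2120 Ω
Parallel: Z = Z₁Z₂/(Z₁+Z₂), |Z| = 339 Ω, ∠Z = -9.19°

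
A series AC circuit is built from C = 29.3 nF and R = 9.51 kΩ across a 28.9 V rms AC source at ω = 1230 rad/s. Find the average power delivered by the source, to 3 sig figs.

9.23 mW

X_C = 1/(ωC) = 27700 Ω
Z = 9510 − j27700 Ω
|Z| = √(9510² + 27700²) = 29300 Ω
∠Z = arctan(-27700/9510) = -71.1°
I = V/|Z| = 985 μA
P = VI cos φ = 28.9 × 0.000985 × cos(-71.1°) = 9.23 mW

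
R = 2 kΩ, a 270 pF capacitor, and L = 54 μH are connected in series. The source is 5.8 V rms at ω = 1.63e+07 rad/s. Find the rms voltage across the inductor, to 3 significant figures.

2.43 V

X_L = ωL = 880 Ω
X_C = 1/(ωC) = 227 Ω
Net reactance X = X_L − X_C = 653 Ω
Z = 2000 + j653 Ω
|Z| = √(2000² + 653²) = 2100 Ω
I = V/|Z| = 2.76 mA
V_L = I·|Z_L| = 0.00276 × 880 = 2.43 V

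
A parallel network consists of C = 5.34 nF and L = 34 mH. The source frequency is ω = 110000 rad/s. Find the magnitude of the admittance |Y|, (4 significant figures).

X_L = ωL = 3740 Ω
X_C = 1/(ωC) = 1702 Ω
Parallel: admittances add. Y = 1/(jωL) + jωC
Y = (0 + j0.0003200) S
|Y| = 0.0003200 S → |Z| = 1/|Y| = 3125 Ω, ∠Z = −∠Y = -90.00°

320.0 μS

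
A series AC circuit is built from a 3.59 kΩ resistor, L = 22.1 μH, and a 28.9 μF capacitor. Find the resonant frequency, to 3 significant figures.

6.30 kHz

ω₀ = 1/√(LC) = 1/√(2.21e-05 × 2.89e-05) = 39570 rad/s
f₀ = ω₀/(2π) = 6.30 kHz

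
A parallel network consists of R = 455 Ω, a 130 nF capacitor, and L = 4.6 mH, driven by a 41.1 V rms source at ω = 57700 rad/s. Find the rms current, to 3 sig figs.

X_L = ωL = 265 Ω
X_C = 1/(ωC) = 133 Ω
Parallel: admittances add. Y = 1/R + 1/(jωL) + jωC
Y = (0.00220 + j0.00373) S
|Y| = 0.00433 S → |Z| = 1/|Y| = 231 Ω, ∠Z = −∠Y = -59.5°
I = V/|Z| = 41.1/231 = 178 mA

178 mA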